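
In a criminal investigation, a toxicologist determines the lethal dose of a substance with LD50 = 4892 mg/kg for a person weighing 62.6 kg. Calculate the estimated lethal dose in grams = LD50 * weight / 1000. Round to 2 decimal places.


Lethal dose calculation:
Lethal dose = LD50 * body_weight / 1000
= 4892 * 62.6 / 1000
= 306239.2 / 1000
= 306.24 g

306.24


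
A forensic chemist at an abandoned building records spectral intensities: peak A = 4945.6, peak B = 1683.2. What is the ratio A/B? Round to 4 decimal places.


Spectral peak ratio:
Peak A = 4945.6 counts
Peak B = 1683.2 counts
Ratio = 4945.6 / 1683.2 = 2.9382

2.9382


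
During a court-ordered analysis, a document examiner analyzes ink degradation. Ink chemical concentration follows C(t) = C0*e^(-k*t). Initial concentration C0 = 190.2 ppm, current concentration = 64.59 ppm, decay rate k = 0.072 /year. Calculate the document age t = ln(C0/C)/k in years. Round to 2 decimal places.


Document age estimation:
C0/C = 190.2 / 64.59 = 2.944728
ln(C0/C) = 1.080016
t = 1.080016 / 0.072 = 15.00 years

15.00


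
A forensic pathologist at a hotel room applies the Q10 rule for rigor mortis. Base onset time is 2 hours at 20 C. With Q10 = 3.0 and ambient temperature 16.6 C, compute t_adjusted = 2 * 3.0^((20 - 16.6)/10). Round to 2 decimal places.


Rigor mortis time adjustment:
Exponent = (T_ref - T_actual) / 10 = (20 - 16.6) / 10 = 0.34
Q10 factor = 3.0^0.34 = 1.45285
t_adjusted = 2 * 1.45285 = 2.91 hours

2.91


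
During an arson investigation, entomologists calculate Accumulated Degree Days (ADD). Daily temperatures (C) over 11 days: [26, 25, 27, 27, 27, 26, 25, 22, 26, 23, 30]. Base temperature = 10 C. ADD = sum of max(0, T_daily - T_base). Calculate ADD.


Computing ADD day by day:
Day 1: max(0, 26 - 10) = 16
Day 2: max(0, 25 - 10) = 15
Day 3: max(0, 27 - 10) = 17
Day 4: max(0, 27 - 10) = 17
Day 5: max(0, 27 - 10) = 17
Day 6: max(0, 26 - 10) = 16
Day 7: max(0, 25 - 10) = 15
Day 8: max(0, 22 - 10) = 12
Day 9: max(0, 26 - 10) = 16
Day 10: max(0, 23 - 10) = 13
Day 11: max(0, 30 - 10) = 20
Total ADD = 174

174


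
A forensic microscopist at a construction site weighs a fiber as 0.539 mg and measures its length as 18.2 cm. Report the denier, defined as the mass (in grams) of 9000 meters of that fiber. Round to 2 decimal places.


Denier calculation:
Mass in grams = 0.539 mg / 1000 = 0.000539 g
Length in meters = 18.2 cm / 100 = 0.182 m
Linear density = mass / length = 0.000539 / 0.182 = 0.00296154 g/m
Denier = (g/m) * 9000 = 0.00296154 * 9000 = 26.65

26.65


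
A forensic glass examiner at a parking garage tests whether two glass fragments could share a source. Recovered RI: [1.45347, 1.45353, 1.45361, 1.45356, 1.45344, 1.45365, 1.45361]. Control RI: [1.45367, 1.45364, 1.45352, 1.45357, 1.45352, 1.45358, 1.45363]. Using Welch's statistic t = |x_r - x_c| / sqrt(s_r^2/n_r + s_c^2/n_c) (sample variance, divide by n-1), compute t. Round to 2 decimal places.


Welch's t-criterion for glass RI comparison:
Recovered mean = sum / n_r = 10.17487 / 7 = 1.4535529
Control mean = sum / n_c = 10.17513 / 7 = 1.45359
Recovered sample variance s_r^2 = 6.02381e-09
Control sample variance s_c^2 = 3.46667e-09
Welch SE (unpooled) = sqrt(s_r^2/n_r + s_c^2/n_c) = sqrt(8.60544e-10 + 4.95238e-10) = sqrt(1.35578e-09) = 3.68209e-05
|mean_r - mean_c| = 3.71429e-05
t = 3.71429e-05 / 3.68209e-05 = 1.01

1.01


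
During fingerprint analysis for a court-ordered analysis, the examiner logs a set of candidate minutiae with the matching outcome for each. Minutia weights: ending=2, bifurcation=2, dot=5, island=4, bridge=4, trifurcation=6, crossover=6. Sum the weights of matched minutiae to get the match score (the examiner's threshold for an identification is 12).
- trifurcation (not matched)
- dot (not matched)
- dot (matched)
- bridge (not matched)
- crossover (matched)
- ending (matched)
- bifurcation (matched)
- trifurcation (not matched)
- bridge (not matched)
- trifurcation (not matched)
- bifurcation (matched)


Weighted minutiae match score:
  trifurcation: not matched, +0
  dot: not matched, +0
  dot: matched, +5 (running total 5)
  bridge: not matched, +0
  crossover: matched, +6 (running total 11)
  ending: matched, +2 (running total 13)
  bifurcation: matched, +2 (running total 15)
  trifurcation: not matched, +0
  bridge: not matched, +0
  trifurcation: not matched, +0
  bifurcation: matched, +2 (running total 17)
Total score = 17
Threshold = 12; verdict = identification

17


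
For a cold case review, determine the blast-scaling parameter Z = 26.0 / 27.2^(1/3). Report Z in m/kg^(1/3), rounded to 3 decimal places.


Scaled distance calculation:
W^(1/3) = 27.2^(1/3) = 3.007389
Z = R / W^(1/3) = 26.0 / 3.007389
Z = 8.645 m/kg^(1/3)

8.645


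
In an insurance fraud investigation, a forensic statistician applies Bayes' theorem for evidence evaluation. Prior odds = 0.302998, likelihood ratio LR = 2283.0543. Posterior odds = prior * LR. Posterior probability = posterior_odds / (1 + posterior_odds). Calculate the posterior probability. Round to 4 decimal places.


Bayesian evidence evaluation:
Posterior odds = prior_odds * LR = 0.302998 * 2283.0543 = 691.7609
Posterior probability = posterior_odds / (1 + posterior_odds)
= 691.7609 / (1 + 691.7609)
= 691.7609 / 692.7609
= 0.9986

0.9986


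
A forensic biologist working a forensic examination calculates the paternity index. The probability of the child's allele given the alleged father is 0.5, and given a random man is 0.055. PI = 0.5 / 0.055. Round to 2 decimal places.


Paternity Index calculation:
PI = P(allele|father) / P(allele|random)
PI = 0.5 / 0.055
PI = 9.09

9.09


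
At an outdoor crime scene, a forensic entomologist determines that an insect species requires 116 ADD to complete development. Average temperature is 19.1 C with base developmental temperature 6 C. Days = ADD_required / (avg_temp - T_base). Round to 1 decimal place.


Insect development time:
Effective temperature = avg_temp - T_base = 19.1 - 6 = 13.1 C
Days = ADD / effective_temp = 116 / 13.1 = 8.9 days

8.9


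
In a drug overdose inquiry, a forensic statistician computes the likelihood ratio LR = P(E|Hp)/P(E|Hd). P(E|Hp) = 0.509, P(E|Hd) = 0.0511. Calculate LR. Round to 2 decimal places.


Likelihood ratio calculation:
LR = P(E|Hp) / P(E|Hd)
LR = 0.509 / 0.0511
LR = 9.96

9.96


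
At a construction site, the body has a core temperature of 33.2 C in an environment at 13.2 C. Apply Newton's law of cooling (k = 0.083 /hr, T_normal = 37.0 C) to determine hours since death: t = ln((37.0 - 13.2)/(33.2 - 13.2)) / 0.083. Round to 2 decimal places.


Using Newton's law of cooling:
t = ln((T_normal - T_ambient) / (T_body - T_ambient)) / k
T_normal - T_ambient = 23.8
T_body - T_ambient = 20.0
Ratio = 1.19
ln(ratio) = 0.173953
t = 0.173953 / 0.083 = 2.10 hours

2.10


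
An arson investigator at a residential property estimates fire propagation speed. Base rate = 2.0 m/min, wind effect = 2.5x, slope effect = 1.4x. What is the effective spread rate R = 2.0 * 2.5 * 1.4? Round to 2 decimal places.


Fire spread rate calculation:
R = R0 * wind_factor * slope_factor
= 2.0 * 2.5 * 1.4
= 5 * 1.4
= 7.00 m/min

7.00


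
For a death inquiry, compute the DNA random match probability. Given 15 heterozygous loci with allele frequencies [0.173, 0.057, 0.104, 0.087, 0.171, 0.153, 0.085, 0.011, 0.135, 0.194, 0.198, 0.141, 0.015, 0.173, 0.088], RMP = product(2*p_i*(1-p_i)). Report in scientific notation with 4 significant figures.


Computing RMP for 15 loci:
Locus 1: 2 * 0.173 * 0.827 = 0.286142
Locus 2: 2 * 0.057 * 0.943 = 0.107502
Locus 3: 2 * 0.104 * 0.896 = 0.186368
Locus 4: 2 * 0.087 * 0.913 = 0.158862
Locus 5: 2 * 0.171 * 0.829 = 0.283518
Locus 6: 2 * 0.153 * 0.847 = 0.259182
Locus 7: 2 * 0.085 * 0.915 = 0.15555
Locus 8: 2 * 0.011 * 0.989 = 0.021758
Locus 9: 2 * 0.135 * 0.865 = 0.23355
Locus 10: 2 * 0.194 * 0.806 = 0.312728
Locus 11: 2 * 0.198 * 0.802 = 0.317592
Locus 12: 2 * 0.141 * 0.859 = 0.242238
Locus 13: 2 * 0.015 * 0.985 = 0.02955
Locus 14: 2 * 0.173 * 0.827 = 0.286142
Locus 15: 2 * 0.088 * 0.912 = 0.160512
RMP = 1.727e-12

1.727e-12


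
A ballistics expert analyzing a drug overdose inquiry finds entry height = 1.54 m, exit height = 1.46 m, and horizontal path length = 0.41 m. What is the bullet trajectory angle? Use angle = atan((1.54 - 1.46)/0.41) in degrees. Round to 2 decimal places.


Bullet trajectory angle:
Height difference = 1.54 - 1.46 = 0.08 m
angle = atan(0.08 / 0.41)
angle = atan(0.195122)
angle = 11.04 degrees

11.04


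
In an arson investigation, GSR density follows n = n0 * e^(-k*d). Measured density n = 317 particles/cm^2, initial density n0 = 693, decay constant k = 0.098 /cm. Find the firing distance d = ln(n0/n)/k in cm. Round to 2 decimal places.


GSR distance calculation:
n0/n = 693 / 317 = 2.18612
ln(n0/n) = 0.782128
d = 0.782128 / 0.098 = 7.98 cm

7.98


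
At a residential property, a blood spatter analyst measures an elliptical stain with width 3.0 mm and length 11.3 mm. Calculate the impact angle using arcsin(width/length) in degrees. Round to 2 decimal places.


Blood spatter impact angle calculation:
width / length = 3.0 / 11.3 = 0.265487
angle = arcsin(0.265487)
angle = 15.40 degrees

15.40


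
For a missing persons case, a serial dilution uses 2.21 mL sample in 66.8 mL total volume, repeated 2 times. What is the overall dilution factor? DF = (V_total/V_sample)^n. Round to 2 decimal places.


Dilution factor calculation:
Single dilution = V_total / V_sample = 66.8 / 2.21 ≈ 30.226244
Number of dilutions = 2
Total DF = (66.8 / 2.21)^2 (full precision, rounded at the end) = 913.63

913.63


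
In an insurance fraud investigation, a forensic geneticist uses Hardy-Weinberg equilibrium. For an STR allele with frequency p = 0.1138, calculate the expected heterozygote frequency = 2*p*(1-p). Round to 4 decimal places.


Hardy-Weinberg heterozygote frequency:
q = 1 - p = 1 - 0.1138 = 0.8862
2pq = 2 * 0.1138 * 0.8862 = 0.2017

0.2017


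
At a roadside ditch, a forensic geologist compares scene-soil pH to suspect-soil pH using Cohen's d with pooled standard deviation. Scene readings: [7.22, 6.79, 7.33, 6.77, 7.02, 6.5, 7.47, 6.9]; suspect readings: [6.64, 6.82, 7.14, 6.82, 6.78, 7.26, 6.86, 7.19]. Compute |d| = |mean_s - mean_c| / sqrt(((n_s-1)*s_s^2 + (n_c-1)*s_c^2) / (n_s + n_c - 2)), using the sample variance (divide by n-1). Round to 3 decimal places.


Pooled-variance Cohen's d for soil pH comparison:
Scene mean = 56 / 8 = 7
Suspect mean = 55.51 / 8 = 6.93875
Scene sample variance s_s^2 = 0.105086
Suspect sample variance s_c^2 = 0.050812
Pooled variance = ((n_s-1)*s_s^2 + (n_c-1)*s_c^2) / (n_s + n_c - 2) = 0.077949
Pooled SD = sqrt(0.077949) = 0.279193
Mean difference = 0.06125
|d| = |0.06125| / 0.279193 = 0.219

0.219


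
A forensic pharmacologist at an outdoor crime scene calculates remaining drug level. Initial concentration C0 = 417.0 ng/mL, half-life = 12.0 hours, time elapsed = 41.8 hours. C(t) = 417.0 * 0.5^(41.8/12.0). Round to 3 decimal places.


Drug concentration decay:
Number of half-lives = t / t_half = 41.8 / 12.0 = 3.483333
Decay factor = 0.5^3.483333 = 0.08941539
C(t) = 417.0 * 0.08941539 = 37.286 ng/mL

37.286


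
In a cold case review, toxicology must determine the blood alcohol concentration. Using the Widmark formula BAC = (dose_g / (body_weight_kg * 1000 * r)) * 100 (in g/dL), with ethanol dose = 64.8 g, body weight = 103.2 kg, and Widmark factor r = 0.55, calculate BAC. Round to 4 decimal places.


Applying the Widmark formula:
BAC = (dose_g / (body_wt * 1000 * r)) * 100
Denominator = 103.2 * 1000 * 0.55 = 56760
BAC = (64.8 / 56760) * 100
BAC = 0.1142 g/dL

0.1142


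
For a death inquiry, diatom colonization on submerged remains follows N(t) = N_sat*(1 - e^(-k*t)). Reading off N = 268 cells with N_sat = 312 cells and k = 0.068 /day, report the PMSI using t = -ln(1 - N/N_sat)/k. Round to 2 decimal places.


PMSI from diatom colonization curve:
N / N_sat = 268 / 312 = 0.858974
1 - N/N_sat = 0.141026
ln(1 - N/N_sat) = -1.958811
t = -ln(1 - N/N_sat) / k = -(-1.958811) / 0.068 = 28.81 days

28.81


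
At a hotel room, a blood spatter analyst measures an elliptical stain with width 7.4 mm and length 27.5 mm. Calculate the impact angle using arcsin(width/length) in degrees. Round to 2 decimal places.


Blood spatter impact angle calculation:
width / length = 7.4 / 27.5 = 0.269091
angle = arcsin(0.269091)
angle = 15.61 degrees

15.61


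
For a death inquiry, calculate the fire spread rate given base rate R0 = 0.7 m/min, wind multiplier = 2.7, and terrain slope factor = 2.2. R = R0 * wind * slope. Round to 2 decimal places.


Fire spread rate calculation:
R = R0 * wind_factor * slope_factor
= 0.7 * 2.7 * 2.2
= 1.89 * 2.2
= 4.16 m/min

4.16


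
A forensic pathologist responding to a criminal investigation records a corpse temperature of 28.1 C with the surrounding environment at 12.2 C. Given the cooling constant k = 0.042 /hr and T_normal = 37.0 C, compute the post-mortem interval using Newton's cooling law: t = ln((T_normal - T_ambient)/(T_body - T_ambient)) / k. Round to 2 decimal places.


Using Newton's law of cooling:
t = ln((T_normal - T_ambient) / (T_body - T_ambient)) / k
T_normal - T_ambient = 24.8
T_body - T_ambient = 15.9
Ratio = 1.559748
ln(ratio) = 0.444524
t = 0.444524 / 0.042 = 10.58 hours

10.58


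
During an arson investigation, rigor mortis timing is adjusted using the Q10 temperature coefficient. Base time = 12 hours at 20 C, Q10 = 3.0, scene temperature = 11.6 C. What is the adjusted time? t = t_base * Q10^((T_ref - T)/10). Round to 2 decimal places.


Rigor mortis time adjustment:
Exponent = (T_ref - T_actual) / 10 = (20 - 11.6) / 10 = 0.84
Q10 factor = 3.0^0.84 = 2.51641
t_adjusted = 12 * 2.51641 = 30.20 hours

30.20


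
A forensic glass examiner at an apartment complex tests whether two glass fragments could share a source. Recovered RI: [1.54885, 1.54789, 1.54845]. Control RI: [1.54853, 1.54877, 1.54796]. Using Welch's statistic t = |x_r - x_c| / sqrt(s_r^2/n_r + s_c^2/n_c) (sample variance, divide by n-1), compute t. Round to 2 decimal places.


Welch's t-criterion for glass RI comparison:
Recovered mean = sum / n_r = 4.64519 / 3 = 1.5483967
Control mean = sum / n_c = 4.64526 / 3 = 1.54842
Recovered sample variance s_r^2 = 2.32533e-07
Control sample variance s_c^2 = 1.731e-07
Welch SE (unpooled) = sqrt(s_r^2/n_r + s_c^2/n_c) = sqrt(7.75111e-08 + 5.77e-08) = sqrt(1.35211e-07) = 0.00036771
|mean_r - mean_c| = 2.33333e-05
t = 2.33333e-05 / 0.00036771 = 0.06

0.06


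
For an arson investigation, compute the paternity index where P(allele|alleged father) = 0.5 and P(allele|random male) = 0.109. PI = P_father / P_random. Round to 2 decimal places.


Paternity Index calculation:
PI = P(allele|father) / P(allele|random)
PI = 0.5 / 0.109
PI = 4.59

4.59


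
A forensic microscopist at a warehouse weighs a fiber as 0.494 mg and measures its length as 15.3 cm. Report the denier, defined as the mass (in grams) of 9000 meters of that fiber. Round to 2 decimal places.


Denier calculation:
Mass in grams = 0.494 mg / 1000 = 0.000494 g
Length in meters = 15.3 cm / 100 = 0.153 m
Linear density = mass / length = 0.000494 / 0.153 = 0.00322876 g/m
Denier = (g/m) * 9000 = 0.00322876 * 9000 = 29.06

29.06


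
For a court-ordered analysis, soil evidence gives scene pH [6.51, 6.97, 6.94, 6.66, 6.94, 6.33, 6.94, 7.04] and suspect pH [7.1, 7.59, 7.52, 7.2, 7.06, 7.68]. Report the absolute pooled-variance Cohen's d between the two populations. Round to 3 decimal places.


Pooled-variance Cohen's d for soil pH comparison:
Scene mean = 54.33 / 8 = 6.79125
Suspect mean = 44.15 / 6 = 7.358333
Scene sample variance s_s^2 = 0.067041
Suspect sample variance s_c^2 = 0.072817
Pooled variance = ((n_s-1)*s_s^2 + (n_c-1)*s_c^2) / (n_s + n_c - 2) = 0.069448
Pooled SD = sqrt(0.069448) = 0.26353
Mean difference = -0.567083
|d| = |-0.567083| / 0.26353 = 2.152

2.152


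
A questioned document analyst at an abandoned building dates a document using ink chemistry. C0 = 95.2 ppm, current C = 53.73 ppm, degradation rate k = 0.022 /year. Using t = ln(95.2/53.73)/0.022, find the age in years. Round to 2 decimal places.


Document age estimation:
C0/C = 95.2 / 53.73 = 1.771822
ln(C0/C) = 0.572008
t = 0.572008 / 0.022 = 26.00 years

26.00


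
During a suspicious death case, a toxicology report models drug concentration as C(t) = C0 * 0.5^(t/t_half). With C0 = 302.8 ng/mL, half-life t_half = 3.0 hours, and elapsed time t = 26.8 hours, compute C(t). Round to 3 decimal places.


Drug concentration decay:
Number of half-lives = t / t_half = 26.8 / 3.0 = 8.933333
Decay factor = 0.5^8.933333 = 0.0020455
C(t) = 302.8 * 0.0020455 = 0.619 ng/mL

0.619


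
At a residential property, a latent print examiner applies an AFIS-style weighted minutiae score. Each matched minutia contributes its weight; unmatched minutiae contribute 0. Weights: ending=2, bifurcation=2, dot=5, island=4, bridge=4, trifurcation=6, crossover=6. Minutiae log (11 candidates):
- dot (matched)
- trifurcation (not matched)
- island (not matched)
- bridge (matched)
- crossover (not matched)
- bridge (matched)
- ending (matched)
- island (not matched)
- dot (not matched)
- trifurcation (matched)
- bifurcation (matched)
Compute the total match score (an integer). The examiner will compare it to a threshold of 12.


Weighted minutiae match score:
  dot: matched, +5 (running total 5)
  trifurcation: not matched, +0
  island: not matched, +0
  bridge: matched, +4 (running total 9)
  crossover: not matched, +0
  bridge: matched, +4 (running total 13)
  ending: matched, +2 (running total 15)
  island: not matched, +0
  dot: not matched, +0
  trifurcation: matched, +6 (running total 21)
  bifurcation: matched, +2 (running total 23)
Total score = 23
Threshold = 12; verdict = identification

23


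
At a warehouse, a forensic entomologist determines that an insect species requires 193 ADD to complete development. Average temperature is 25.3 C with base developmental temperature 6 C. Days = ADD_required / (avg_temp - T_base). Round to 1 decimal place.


Insect development time:
Effective temperature = avg_temp - T_base = 25.3 - 6 = 19.3 C
Days = ADD / effective_temp = 193 / 19.3 = 10.0 days

10.0


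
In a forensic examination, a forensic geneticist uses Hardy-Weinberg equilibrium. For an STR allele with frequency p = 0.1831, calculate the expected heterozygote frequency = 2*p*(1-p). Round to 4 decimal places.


Hardy-Weinberg heterozygote frequency:
q = 1 - p = 1 - 0.1831 = 0.8169
2pq = 2 * 0.1831 * 0.8169 = 0.2991

0.2991


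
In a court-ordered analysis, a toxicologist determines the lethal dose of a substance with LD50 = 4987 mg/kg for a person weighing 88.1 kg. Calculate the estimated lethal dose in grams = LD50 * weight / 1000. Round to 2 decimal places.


Lethal dose calculation:
Lethal dose = LD50 * body_weight / 1000
= 4987 * 88.1 / 1000
= 439354.7 / 1000
= 439.35 g

439.35


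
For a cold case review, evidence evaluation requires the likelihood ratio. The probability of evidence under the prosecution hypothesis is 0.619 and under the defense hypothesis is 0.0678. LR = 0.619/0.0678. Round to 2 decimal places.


Likelihood ratio calculation:
LR = P(E|Hp) / P(E|Hd)
LR = 0.619 / 0.0678
LR = 9.13

9.13


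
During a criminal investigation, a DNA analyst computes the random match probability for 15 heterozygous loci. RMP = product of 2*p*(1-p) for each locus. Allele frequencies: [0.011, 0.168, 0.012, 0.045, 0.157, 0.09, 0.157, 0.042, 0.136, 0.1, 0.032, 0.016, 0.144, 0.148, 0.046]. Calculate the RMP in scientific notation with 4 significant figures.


Computing RMP for 15 loci:
Locus 1: 2 * 0.011 * 0.989 = 0.021758
Locus 2: 2 * 0.168 * 0.832 = 0.279552
Locus 3: 2 * 0.012 * 0.988 = 0.023712
Locus 4: 2 * 0.045 * 0.955 = 0.08595
Locus 5: 2 * 0.157 * 0.843 = 0.264702
Locus 6: 2 * 0.09 * 0.91 = 0.1638
Locus 7: 2 * 0.157 * 0.843 = 0.264702
Locus 8: 2 * 0.042 * 0.958 = 0.080472
Locus 9: 2 * 0.136 * 0.864 = 0.235008
Locus 10: 2 * 0.1 * 0.9 = 0.18
Locus 11: 2 * 0.032 * 0.968 = 0.061952
Locus 12: 2 * 0.016 * 0.984 = 0.031488
Locus 13: 2 * 0.144 * 0.856 = 0.246528
Locus 14: 2 * 0.148 * 0.852 = 0.252192
Locus 15: 2 * 0.046 * 0.954 = 0.087768
RMP = 5.155e-15

5.155e-15


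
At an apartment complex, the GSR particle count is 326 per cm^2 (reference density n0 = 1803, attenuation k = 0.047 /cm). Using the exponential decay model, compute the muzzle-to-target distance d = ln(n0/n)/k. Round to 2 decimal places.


GSR distance calculation:
n0/n = 1803 / 326 = 5.530675
ln(n0/n) = 1.71031
d = 1.71031 / 0.047 = 36.39 cm

36.39


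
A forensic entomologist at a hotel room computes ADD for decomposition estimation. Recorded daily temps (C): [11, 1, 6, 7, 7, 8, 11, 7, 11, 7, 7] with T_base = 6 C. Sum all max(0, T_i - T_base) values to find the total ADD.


Computing ADD day by day:
Day 1: max(0, 11 - 6) = 5
Day 2: max(0, 1 - 6) = 0
Day 3: max(0, 6 - 6) = 0
Day 4: max(0, 7 - 6) = 1
Day 5: max(0, 7 - 6) = 1
Day 6: max(0, 8 - 6) = 2
Day 7: max(0, 11 - 6) = 5
Day 8: max(0, 7 - 6) = 1
Day 9: max(0, 11 - 6) = 5
Day 10: max(0, 7 - 6) = 1
Day 11: max(0, 7 - 6) = 1
Total ADD = 22

22


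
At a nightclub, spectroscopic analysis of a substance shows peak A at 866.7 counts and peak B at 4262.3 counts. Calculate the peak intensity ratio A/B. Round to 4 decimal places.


Spectral peak ratio:
Peak A = 866.7 counts
Peak B = 4262.3 counts
Ratio = 866.7 / 4262.3 = 0.2033

0.2033


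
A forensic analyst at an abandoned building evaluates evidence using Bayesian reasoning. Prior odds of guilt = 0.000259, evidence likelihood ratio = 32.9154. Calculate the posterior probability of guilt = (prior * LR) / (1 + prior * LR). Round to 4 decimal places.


Bayesian evidence evaluation:
Posterior odds = prior_odds * LR = 0.000259 * 32.9154 = 0.008525089
Posterior probability = posterior_odds / (1 + posterior_odds)
= 0.008525089 / (1 + 0.008525089)
= 0.008525089 / 1.008525089
= 0.0085

0.0085


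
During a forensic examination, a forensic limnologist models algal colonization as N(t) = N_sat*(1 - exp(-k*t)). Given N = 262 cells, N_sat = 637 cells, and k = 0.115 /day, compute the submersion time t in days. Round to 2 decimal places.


PMSI from diatom colonization curve:
N / N_sat = 262 / 637 = 0.411303
1 - N/N_sat = 0.588697
ln(1 - N/N_sat) = -0.529844
t = -ln(1 - N/N_sat) / k = -(-0.529844) / 0.115 = 4.61 days

4.61


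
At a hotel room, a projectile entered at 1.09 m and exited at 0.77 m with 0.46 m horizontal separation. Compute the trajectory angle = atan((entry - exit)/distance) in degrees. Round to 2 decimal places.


Bullet trajectory angle:
Height difference = 1.09 - 0.77 = 0.32 m
angle = atan(0.32 / 0.46)
angle = atan(0.695652)
angle = 34.82 degrees

34.82


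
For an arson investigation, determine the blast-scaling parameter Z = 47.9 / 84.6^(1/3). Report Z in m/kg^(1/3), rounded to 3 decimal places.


Scaled distance calculation:
W^(1/3) = 84.6^(1/3) = 4.389922
Z = R / W^(1/3) = 47.9 / 4.389922
Z = 10.911 m/kg^(1/3)

10.911


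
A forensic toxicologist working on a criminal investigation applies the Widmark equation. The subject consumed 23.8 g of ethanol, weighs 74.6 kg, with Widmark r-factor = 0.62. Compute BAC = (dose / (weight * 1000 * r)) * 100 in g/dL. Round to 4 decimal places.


Applying the Widmark formula:
BAC = (dose_g / (body_wt * 1000 * r)) * 100
Denominator = 74.6 * 1000 * 0.62 = 46252
BAC = (23.8 / 46252) * 100
BAC = 0.0515 g/dL

0.0515


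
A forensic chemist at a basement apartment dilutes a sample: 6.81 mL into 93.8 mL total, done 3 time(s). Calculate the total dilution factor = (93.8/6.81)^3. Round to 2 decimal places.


Dilution factor calculation:
Single dilution = V_total / V_sample = 93.8 / 6.81 ≈ 13.773862
Number of dilutions = 3
Total DF = (93.8 / 6.81)^3 (full precision, rounded at the end) = 2613.17

2613.17


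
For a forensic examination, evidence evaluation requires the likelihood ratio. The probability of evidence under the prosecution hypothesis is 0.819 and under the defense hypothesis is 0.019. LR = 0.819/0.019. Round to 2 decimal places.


Likelihood ratio calculation:
LR = P(E|Hp) / P(E|Hd)
LR = 0.819 / 0.019
LR = 43.11

43.11


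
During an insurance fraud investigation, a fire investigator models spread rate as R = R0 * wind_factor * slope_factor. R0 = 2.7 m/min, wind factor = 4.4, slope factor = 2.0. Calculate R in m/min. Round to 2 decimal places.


Fire spread rate calculation:
R = R0 * wind_factor * slope_factor
= 2.7 * 4.4 * 2.0
= 11.88 * 2.0
= 23.76 m/min

23.76


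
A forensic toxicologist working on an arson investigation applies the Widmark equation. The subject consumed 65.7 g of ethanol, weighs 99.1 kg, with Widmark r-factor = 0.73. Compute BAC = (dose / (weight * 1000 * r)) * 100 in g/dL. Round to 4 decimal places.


Applying the Widmark formula:
BAC = (dose_g / (body_wt * 1000 * r)) * 100
Denominator = 99.1 * 1000 * 0.73 = 72343
BAC = (65.7 / 72343) * 100
BAC = 0.0908 g/dL

0.0908


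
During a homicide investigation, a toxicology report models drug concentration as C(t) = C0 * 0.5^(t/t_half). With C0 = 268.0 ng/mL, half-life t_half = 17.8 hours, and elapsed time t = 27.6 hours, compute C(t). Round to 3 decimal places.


Drug concentration decay:
Number of half-lives = t / t_half = 27.6 / 17.8 = 1.550562
Decay factor = 0.5^1.550562 = 0.34137706
C(t) = 268.0 * 0.34137706 = 91.489 ng/mL

91.489


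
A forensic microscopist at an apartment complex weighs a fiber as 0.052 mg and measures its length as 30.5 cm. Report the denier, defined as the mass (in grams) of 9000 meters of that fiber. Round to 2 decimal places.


Denier calculation:
Mass in grams = 0.052 mg / 1000 = 0.000052 g
Length in meters = 30.5 cm / 100 = 0.305 m
Linear density = mass / length = 0.000052 / 0.305 = 0.00017049 g/m
Denier = (g/m) * 9000 = 0.00017049 * 9000 = 1.53

1.53


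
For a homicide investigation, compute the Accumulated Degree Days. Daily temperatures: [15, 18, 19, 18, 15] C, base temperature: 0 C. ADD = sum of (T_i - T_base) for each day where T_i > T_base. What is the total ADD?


Computing ADD day by day:
Day 1: max(0, 15 - 0) = 15
Day 2: max(0, 18 - 0) = 18
Day 3: max(0, 19 - 0) = 19
Day 4: max(0, 18 - 0) = 18
Day 5: max(0, 15 - 0) = 15
Total ADD = 85

85


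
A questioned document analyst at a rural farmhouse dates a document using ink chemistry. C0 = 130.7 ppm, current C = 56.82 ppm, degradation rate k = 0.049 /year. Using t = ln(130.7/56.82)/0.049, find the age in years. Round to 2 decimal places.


Document age estimation:
C0/C = 130.7 / 56.82 = 2.300246
ln(C0/C) = 0.833016
t = 0.833016 / 0.049 = 17.00 years

17.00


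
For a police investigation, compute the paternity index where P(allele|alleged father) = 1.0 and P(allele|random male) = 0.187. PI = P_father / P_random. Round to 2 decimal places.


Paternity Index calculation:
PI = P(allele|father) / P(allele|random)
PI = 1.0 / 0.187
PI = 5.35

5.35


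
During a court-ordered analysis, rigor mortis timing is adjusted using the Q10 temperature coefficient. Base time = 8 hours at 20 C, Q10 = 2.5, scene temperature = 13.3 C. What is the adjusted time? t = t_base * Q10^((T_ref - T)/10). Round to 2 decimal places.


Rigor mortis time adjustment:
Exponent = (T_ref - T_actual) / 10 = (20 - 13.3) / 10 = 0.67
Q10 factor = 2.5^0.67 = 1.84765
t_adjusted = 8 * 1.84765 = 14.78 hours

14.78


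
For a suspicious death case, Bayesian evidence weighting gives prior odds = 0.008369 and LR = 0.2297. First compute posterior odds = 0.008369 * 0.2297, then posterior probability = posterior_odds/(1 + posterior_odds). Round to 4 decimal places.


Bayesian evidence evaluation:
Posterior odds = prior_odds * LR = 0.008369 * 0.2297 = 0.001922359
Posterior probability = posterior_odds / (1 + posterior_odds)
= 0.001922359 / (1 + 0.001922359)
= 0.001922359 / 1.001922359
= 0.0019

0.0019


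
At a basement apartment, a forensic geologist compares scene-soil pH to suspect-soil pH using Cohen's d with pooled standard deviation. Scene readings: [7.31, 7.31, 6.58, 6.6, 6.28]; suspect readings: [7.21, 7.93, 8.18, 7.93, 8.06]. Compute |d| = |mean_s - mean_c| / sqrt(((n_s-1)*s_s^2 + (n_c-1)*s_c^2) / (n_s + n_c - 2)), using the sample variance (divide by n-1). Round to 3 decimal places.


Pooled-variance Cohen's d for soil pH comparison:
Scene mean = 34.08 / 5 = 6.816
Suspect mean = 39.31 / 5 = 7.862
Scene sample variance s_s^2 = 0.21943
Suspect sample variance s_c^2 = 0.14367
Pooled variance = ((n_s-1)*s_s^2 + (n_c-1)*s_c^2) / (n_s + n_c - 2) = 0.18155
Pooled SD = sqrt(0.18155) = 0.426087
Mean difference = -1.046
|d| = |-1.046| / 0.426087 = 2.455

2.455


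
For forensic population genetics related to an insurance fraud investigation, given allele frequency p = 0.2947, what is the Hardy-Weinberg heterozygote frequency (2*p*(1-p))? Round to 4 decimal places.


Hardy-Weinberg heterozygote frequency:
q = 1 - p = 1 - 0.2947 = 0.7053
2pq = 2 * 0.2947 * 0.7053 = 0.4157

0.4157


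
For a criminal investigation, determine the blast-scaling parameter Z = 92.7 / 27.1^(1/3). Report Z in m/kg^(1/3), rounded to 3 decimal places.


Scaled distance calculation:
W^(1/3) = 27.1^(1/3) = 3.003699
Z = R / W^(1/3) = 92.7 / 3.003699
Z = 30.862 m/kg^(1/3)

30.862


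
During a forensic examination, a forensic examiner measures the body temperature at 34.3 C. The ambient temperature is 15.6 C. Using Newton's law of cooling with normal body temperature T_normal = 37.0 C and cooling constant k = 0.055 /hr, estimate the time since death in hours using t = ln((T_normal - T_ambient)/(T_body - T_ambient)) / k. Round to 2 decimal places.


Using Newton's law of cooling:
t = ln((T_normal - T_ambient) / (T_body - T_ambient)) / k
T_normal - T_ambient = 21.4
T_body - T_ambient = 18.7
Ratio = 1.144385
ln(ratio) = 0.134867
t = 0.134867 / 0.055 = 2.45 hours

2.45


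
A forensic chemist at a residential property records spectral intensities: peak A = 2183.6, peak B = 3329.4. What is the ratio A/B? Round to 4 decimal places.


Spectral peak ratio:
Peak A = 2183.6 counts
Peak B = 3329.4 counts
Ratio = 2183.6 / 3329.4 = 0.6559

0.6559


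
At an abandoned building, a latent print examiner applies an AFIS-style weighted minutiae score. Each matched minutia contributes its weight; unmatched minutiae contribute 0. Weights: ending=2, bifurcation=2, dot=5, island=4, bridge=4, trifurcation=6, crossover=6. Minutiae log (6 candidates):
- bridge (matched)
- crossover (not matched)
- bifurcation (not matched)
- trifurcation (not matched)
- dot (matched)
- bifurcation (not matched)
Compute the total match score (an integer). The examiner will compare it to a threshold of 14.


Weighted minutiae match score:
  bridge: matched, +4 (running total 4)
  crossover: not matched, +0
  bifurcation: not matched, +0
  trifurcation: not matched, +0
  dot: matched, +5 (running total 9)
  bifurcation: not matched, +0
Total score = 9
Threshold = 14; verdict = inconclusive

9


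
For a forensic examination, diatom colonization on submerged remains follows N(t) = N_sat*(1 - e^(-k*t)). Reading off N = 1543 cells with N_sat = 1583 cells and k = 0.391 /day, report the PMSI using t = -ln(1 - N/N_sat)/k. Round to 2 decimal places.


PMSI from diatom colonization curve:
N / N_sat = 1543 / 1583 = 0.974732
1 - N/N_sat = 0.025268
ln(1 - N/N_sat) = -3.678217
t = -ln(1 - N/N_sat) / k = -(-3.678217) / 0.391 = 9.41 days

9.41


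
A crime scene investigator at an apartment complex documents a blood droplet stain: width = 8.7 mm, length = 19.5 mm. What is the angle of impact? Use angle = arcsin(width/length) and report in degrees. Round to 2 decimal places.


Blood spatter impact angle calculation:
width / length = 8.7 / 19.5 = 0.446154
angle = arcsin(0.446154)
angle = 26.50 degrees

26.50


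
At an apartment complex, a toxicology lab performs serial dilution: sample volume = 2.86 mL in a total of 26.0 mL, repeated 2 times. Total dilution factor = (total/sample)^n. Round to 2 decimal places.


Dilution factor calculation:
Single dilution = V_total / V_sample = 26.0 / 2.86 ≈ 9.090909
Number of dilutions = 2
Total DF = (26.0 / 2.86)^2 (full precision, rounded at the end) = 82.64

82.64


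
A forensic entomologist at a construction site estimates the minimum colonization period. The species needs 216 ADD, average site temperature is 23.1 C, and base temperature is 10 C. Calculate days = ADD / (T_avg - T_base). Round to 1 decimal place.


Insect development time:
Effective temperature = avg_temp - T_base = 23.1 - 10 = 13.1 C
Days = ADD / effective_temp = 216 / 13.1 = 16.5 days

16.5


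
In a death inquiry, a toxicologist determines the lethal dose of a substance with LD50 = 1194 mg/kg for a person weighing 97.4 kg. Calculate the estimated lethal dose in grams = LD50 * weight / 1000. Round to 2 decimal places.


Lethal dose calculation:
Lethal dose = LD50 * body_weight / 1000
= 1194 * 97.4 / 1000
= 116295.6 / 1000
= 116.30 g

116.30


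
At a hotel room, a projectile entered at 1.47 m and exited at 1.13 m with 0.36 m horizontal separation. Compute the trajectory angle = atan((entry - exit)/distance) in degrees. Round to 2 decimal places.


Bullet trajectory angle:
Height difference = 1.47 - 1.13 = 0.34 m
angle = atan(0.34 / 0.36)
angle = atan(0.944444)
angle = 43.36 degrees

43.36


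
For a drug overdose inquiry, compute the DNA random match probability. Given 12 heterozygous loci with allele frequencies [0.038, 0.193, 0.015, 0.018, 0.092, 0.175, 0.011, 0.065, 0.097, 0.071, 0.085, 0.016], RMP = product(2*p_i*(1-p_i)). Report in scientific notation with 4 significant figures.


Computing RMP for 12 loci:
Locus 1: 2 * 0.038 * 0.962 = 0.073112
Locus 2: 2 * 0.193 * 0.807 = 0.311502
Locus 3: 2 * 0.015 * 0.985 = 0.02955
Locus 4: 2 * 0.018 * 0.982 = 0.035352
Locus 5: 2 * 0.092 * 0.908 = 0.167072
Locus 6: 2 * 0.175 * 0.825 = 0.28875
Locus 7: 2 * 0.011 * 0.989 = 0.021758
Locus 8: 2 * 0.065 * 0.935 = 0.12155
Locus 9: 2 * 0.097 * 0.903 = 0.175182
Locus 10: 2 * 0.071 * 0.929 = 0.131918
Locus 11: 2 * 0.085 * 0.915 = 0.15555
Locus 12: 2 * 0.016 * 0.984 = 0.031488
RMP = 3.436e-13

3.436e-13


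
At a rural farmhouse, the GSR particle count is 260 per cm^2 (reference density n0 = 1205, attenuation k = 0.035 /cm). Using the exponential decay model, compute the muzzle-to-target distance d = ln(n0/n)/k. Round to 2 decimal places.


GSR distance calculation:
n0/n = 1205 / 260 = 4.634615
ln(n0/n) = 1.533553
d = 1.533553 / 0.035 = 43.82 cm

43.82


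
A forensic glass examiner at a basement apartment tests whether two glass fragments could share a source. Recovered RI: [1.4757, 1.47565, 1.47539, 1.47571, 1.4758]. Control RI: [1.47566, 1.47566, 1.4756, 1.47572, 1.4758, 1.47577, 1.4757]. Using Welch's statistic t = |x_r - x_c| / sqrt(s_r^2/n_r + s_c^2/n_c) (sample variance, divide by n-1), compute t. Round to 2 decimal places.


Welch's t-criterion for glass RI comparison:
Recovered mean = sum / n_r = 7.37825 / 5 = 1.47565
Control mean = sum / n_c = 10.32991 / 7 = 1.4757014
Recovered sample variance s_r^2 = 2.405e-08
Control sample variance s_c^2 = 4.74762e-09
Welch SE (unpooled) = sqrt(s_r^2/n_r + s_c^2/n_c) = sqrt(4.81e-09 + 6.78231e-10) = sqrt(5.48823e-09) = 7.40826e-05
|mean_r - mean_c| = 5.14286e-05
t = 5.14286e-05 / 7.40826e-05 = 0.69

0.69


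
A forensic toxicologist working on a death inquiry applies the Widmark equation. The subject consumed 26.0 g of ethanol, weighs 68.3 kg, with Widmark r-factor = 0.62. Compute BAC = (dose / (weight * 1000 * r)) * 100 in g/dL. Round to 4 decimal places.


Applying the Widmark formula:
BAC = (dose_g / (body_wt * 1000 * r)) * 100
Denominator = 68.3 * 1000 * 0.62 = 42346
BAC = (26.0 / 42346) * 100
BAC = 0.0614 g/dL

0.0614


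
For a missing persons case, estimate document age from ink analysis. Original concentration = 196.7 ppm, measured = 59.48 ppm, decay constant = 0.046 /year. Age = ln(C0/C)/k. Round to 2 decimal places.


Document age estimation:
C0/C = 196.7 / 59.48 = 3.306994
ln(C0/C) = 1.19604
t = 1.19604 / 0.046 = 26.00 years

26.00


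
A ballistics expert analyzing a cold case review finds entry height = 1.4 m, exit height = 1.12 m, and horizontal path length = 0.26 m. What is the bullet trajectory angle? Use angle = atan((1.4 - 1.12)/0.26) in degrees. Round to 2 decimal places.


Bullet trajectory angle:
Height difference = 1.4 - 1.12 = 0.28 m
angle = atan(0.28 / 0.26)
angle = atan(1.076923)
angle = 47.12 degrees

47.12


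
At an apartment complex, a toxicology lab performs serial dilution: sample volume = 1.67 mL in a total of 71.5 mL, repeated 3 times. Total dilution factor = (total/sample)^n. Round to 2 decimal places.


Dilution factor calculation:
Single dilution = V_total / V_sample = 71.5 / 1.67 ≈ 42.814371
Number of dilutions = 3
Total DF = (71.5 / 1.67)^3 (full precision, rounded at the end) = 78481.76

78481.76


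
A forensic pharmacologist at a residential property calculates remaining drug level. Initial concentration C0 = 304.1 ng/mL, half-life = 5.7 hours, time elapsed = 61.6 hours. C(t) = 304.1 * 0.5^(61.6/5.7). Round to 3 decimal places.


Drug concentration decay:
Number of half-lives = t / t_half = 61.6 / 5.7 = 10.807018
Decay factor = 0.5^10.807018 = 0.00055817
C(t) = 304.1 * 0.00055817 = 0.170 ng/mL

0.170


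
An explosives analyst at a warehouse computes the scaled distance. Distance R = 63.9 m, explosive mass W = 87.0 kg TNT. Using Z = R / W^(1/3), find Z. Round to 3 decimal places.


Scaled distance calculation:
W^(1/3) = 87.0^(1/3) = 4.431048
Z = R / W^(1/3) = 63.9 / 4.431048
Z = 14.421 m/kg^(1/3)

14.421


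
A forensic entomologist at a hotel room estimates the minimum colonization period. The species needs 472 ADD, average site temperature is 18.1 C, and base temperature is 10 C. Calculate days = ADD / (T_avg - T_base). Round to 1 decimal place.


Insect development time:
Effective temperature = avg_temp - T_base = 18.1 - 10 = 8.1 C
Days = ADD / effective_temp = 472 / 8.1 = 58.3 days

58.3


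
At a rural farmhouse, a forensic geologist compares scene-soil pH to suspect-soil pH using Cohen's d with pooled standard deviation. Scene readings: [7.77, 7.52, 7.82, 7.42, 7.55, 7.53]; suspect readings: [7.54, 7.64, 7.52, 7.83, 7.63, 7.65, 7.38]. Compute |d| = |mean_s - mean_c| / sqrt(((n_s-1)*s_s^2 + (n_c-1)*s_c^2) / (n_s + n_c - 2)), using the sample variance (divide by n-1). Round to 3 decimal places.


Pooled-variance Cohen's d for soil pH comparison:
Scene mean = 45.61 / 6 = 7.601667
Suspect mean = 53.19 / 7 = 7.598571
Scene sample variance s_s^2 = 0.024697
Suspect sample variance s_c^2 = 0.019381
Pooled variance = ((n_s-1)*s_s^2 + (n_c-1)*s_c^2) / (n_s + n_c - 2) = 0.021797
Pooled SD = sqrt(0.021797) = 0.147638
Mean difference = 0.003095
|d| = |0.003095| / 0.147638 = 0.021

0.021


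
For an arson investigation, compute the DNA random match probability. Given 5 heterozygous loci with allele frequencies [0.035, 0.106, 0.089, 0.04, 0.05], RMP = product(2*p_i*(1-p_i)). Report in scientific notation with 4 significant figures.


Computing RMP for 5 loci:
Locus 1: 2 * 0.035 * 0.965 = 0.06755
Locus 2: 2 * 0.106 * 0.894 = 0.189528
Locus 3: 2 * 0.089 * 0.911 = 0.162158
Locus 4: 2 * 0.04 * 0.96 = 0.0768
Locus 5: 2 * 0.05 * 0.95 = 0.095
RMP = 1.515e-05

1.515e-05


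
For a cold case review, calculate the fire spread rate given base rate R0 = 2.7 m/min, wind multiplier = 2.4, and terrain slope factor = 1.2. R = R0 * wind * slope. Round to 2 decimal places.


Fire spread rate calculation:
R = R0 * wind_factor * slope_factor
= 2.7 * 2.4 * 1.2
= 6.48 * 1.2
= 7.78 m/min

7.78


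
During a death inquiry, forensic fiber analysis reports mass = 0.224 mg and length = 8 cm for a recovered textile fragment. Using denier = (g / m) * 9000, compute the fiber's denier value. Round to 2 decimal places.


Denier calculation:
Mass in grams = 0.224 mg / 1000 = 0.000224 g
Length in meters = 8 cm / 100 = 0.08 m
Linear density = mass / length = 0.000224 / 0.08 = 0.0028 g/m
Denier = (g/m) * 9000 = 0.0028 * 9000 = 25.20

25.20
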